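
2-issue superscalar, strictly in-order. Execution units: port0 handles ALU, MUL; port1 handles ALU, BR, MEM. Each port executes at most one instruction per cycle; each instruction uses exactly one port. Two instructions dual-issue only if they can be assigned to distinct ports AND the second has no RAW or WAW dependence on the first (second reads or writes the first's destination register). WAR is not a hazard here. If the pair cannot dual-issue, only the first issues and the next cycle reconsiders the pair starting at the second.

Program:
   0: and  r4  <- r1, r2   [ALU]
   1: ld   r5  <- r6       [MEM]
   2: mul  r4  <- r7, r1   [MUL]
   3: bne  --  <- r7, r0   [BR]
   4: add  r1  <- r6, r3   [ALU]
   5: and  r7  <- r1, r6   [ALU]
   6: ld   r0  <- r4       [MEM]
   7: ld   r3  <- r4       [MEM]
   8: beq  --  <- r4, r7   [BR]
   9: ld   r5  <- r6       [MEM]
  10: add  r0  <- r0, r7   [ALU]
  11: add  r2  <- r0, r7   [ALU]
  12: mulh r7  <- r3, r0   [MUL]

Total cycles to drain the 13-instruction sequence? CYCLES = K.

#0 head=0: and ld i0&i1 dual
#1 head=2: mul bne i2&i3 dual
#2 head=4: add i4 RAW r1
#3 head=5: and ld i5&i6 dual
#4 head=7: ld i7 no-port MEM/BR
#5 head=8: beq i8 no-port BR/MEM
#6 head=9: ld add i9&i10 dual
#7 head=11: add mulh i11&i12 dual

CYCLES = 8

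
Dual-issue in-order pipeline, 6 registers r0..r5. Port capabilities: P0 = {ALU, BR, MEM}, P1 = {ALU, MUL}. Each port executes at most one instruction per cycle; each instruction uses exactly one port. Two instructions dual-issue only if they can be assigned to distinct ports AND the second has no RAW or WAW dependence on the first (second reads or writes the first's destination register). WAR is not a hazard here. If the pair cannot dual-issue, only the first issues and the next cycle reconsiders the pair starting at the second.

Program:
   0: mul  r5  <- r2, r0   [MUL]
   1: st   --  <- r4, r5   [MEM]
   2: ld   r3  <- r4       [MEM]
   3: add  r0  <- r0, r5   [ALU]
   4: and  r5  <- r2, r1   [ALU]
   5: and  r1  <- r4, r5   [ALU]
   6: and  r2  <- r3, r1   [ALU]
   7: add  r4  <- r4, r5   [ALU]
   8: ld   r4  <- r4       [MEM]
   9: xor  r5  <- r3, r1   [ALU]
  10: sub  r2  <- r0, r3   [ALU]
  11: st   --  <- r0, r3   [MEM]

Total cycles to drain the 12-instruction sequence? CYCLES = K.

CYCLES = 8

c0: i0 mul  RAW r5
c1: i1 st  no-port MEM/MEM
c2: i2/i3 ld/add  pair
c3: i4 and  RAW r5
c4: i5 and  RAW r1
c5: i6/i7 and/add  pair
c6: i8/i9 ld/xor  pair
c7: i10/i11 sub/st  pair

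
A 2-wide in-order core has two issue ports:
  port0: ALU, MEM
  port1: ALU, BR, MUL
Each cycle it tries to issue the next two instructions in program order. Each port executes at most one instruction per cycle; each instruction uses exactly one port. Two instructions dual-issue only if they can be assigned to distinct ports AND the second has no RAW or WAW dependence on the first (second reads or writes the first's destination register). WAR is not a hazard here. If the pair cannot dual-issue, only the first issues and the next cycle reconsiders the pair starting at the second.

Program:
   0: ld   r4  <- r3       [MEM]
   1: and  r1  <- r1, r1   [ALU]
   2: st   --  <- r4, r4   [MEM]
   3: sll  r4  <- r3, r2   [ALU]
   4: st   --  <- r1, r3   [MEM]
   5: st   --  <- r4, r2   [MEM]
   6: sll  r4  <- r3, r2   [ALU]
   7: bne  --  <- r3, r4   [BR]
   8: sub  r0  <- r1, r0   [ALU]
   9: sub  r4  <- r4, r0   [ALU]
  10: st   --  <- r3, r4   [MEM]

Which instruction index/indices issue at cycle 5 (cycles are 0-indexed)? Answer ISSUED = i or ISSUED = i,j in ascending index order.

ISSUED = 9

[0] i0/i1  ld and  -- 2-wide
[1] i2/i3  st sll  -- 2-wide
[2] i4  st  -- no-port MEM/MEM
[3] i5/i6  st sll  -- 2-wide
[4] i7/i8  bne sub  -- 2-wide
[5] i9  sub  -- RAW r4
[6] i10  st  -- tail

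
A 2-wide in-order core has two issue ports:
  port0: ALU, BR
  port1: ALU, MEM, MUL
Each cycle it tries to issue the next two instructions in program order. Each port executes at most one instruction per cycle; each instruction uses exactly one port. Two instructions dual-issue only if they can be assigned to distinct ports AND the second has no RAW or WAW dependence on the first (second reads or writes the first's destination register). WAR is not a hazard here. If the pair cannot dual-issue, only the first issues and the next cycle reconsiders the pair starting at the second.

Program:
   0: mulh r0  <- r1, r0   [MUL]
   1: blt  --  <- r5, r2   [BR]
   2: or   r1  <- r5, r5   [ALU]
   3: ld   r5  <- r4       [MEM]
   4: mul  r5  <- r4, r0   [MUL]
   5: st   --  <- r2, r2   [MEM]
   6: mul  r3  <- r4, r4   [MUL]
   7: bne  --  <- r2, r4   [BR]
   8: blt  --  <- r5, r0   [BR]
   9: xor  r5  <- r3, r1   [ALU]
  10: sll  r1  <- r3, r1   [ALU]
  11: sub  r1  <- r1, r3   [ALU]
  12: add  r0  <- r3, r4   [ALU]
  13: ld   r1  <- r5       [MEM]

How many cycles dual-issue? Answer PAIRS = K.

PAIRS = 5

[0] i0+i1  mulh.MUL+blt.BR  -- 2-wide
[1] i2+i3  or.ALU+ld.MEM  -- 2-wide
[2] i4  mul.MUL  -- no-port MUL/MEM
[3] i5  st.MEM  -- no-port MEM/MUL
[4] i6+i7  mul.MUL+bne.BR  -- 2-wide
[5] i8+i9  blt.BR+xor.ALU  -- 2-wide
[6] i10  sll.ALU  -- RAW+WAW r1
[7] i11+i12  sub.ALU+add.ALU  -- 2-wide
[8] i13  ld.MEM  -- tail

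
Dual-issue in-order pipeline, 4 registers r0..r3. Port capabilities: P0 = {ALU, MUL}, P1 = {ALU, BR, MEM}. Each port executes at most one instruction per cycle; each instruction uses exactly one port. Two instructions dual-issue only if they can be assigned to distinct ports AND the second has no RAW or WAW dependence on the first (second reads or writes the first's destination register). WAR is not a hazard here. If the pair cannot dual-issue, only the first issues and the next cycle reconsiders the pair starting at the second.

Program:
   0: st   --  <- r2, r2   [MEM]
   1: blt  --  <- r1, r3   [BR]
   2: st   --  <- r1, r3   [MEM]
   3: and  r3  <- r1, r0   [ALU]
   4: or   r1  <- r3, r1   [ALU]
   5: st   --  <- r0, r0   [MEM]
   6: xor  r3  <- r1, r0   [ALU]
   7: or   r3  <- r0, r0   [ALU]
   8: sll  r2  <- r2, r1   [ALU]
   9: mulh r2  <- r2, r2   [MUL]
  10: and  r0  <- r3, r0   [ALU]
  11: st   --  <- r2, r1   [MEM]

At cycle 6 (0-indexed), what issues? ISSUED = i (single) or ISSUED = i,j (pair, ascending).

ISSUED = 9,10

#0 head=0: st.MEM i0 no-port MEM/BR
#1 head=1: blt.BR i1 no-port BR/MEM
#2 head=2: st.MEM and.ALU i2,i3 dual
#3 head=4: or.ALU st.MEM i4,i5 dual
#4 head=6: xor.ALU i6 WAW r3
#5 head=7: or.ALU sll.ALU i7,i8 dual
#6 head=9: mulh.MUL and.ALU i9,i10 dual
#7 head=11: st.MEM i11 tail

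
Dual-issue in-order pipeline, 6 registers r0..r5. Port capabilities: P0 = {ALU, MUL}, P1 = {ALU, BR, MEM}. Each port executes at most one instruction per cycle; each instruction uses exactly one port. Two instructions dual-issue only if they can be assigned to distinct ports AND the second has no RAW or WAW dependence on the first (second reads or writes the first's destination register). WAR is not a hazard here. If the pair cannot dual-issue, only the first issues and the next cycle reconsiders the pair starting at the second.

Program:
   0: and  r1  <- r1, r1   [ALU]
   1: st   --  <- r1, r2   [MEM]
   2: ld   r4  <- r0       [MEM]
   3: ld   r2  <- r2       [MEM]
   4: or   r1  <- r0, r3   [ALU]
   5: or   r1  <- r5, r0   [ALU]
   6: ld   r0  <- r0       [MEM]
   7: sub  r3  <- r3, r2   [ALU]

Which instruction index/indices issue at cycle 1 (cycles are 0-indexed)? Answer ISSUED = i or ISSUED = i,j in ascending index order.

ISSUED = 1

#0 head=0: and i0 RAW r1
#1 head=1: st i1 no-port MEM/MEM
#2 head=2: ld i2 no-port MEM/MEM
#3 head=3: ld or i3,i4 2-wide
#4 head=5: or ld i5,i6 2-wide
#5 head=7: sub i7 tail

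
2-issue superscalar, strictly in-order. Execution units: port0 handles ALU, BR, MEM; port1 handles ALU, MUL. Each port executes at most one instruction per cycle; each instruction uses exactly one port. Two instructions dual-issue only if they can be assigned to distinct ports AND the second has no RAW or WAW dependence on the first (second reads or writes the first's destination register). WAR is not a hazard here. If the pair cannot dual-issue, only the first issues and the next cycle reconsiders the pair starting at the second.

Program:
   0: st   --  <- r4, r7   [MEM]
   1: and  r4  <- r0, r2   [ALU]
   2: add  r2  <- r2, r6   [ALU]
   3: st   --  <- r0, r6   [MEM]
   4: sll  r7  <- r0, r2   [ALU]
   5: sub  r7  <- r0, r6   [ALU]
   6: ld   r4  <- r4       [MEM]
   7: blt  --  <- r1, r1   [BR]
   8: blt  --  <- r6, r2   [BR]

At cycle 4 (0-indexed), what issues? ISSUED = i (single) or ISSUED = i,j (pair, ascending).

ISSUED = 7

0. st.MEM;and.ALU @i0+i1  | 2-wide
1. add.ALU;st.MEM @i2+i3  | 2-wide
2. sll.ALU @i4  | WAW r7
3. sub.ALU;ld.MEM @i5+i6  | 2-wide
4. blt.BR @i7  | no-port BR/BR
5. blt.BR @i8  | tail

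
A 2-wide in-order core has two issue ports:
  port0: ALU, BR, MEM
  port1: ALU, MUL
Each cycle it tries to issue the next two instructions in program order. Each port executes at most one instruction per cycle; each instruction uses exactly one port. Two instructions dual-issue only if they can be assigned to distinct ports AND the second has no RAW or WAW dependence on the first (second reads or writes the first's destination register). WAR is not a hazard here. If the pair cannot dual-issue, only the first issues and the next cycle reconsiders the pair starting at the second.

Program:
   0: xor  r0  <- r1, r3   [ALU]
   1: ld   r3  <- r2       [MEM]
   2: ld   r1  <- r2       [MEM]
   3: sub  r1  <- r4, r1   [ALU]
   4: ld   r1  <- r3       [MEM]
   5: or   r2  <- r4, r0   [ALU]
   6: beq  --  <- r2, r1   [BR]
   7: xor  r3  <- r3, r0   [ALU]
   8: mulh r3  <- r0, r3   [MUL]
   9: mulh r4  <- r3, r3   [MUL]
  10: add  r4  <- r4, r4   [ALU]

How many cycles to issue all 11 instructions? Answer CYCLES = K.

CYCLES = 8

  cy0 -> i0/i1 (xor ld) 2-wide
  cy1 -> i2 (ld) RAW+WAW r1
  cy2 -> i3 (sub) WAW r1
  cy3 -> i4/i5 (ld or) 2-wide
  cy4 -> i6/i7 (beq xor) 2-wide
  cy5 -> i8 (mulh) no-port MUL/MUL
  cy6 -> i9 (mulh) RAW+WAW r4
  cy7 -> i10 (add) tail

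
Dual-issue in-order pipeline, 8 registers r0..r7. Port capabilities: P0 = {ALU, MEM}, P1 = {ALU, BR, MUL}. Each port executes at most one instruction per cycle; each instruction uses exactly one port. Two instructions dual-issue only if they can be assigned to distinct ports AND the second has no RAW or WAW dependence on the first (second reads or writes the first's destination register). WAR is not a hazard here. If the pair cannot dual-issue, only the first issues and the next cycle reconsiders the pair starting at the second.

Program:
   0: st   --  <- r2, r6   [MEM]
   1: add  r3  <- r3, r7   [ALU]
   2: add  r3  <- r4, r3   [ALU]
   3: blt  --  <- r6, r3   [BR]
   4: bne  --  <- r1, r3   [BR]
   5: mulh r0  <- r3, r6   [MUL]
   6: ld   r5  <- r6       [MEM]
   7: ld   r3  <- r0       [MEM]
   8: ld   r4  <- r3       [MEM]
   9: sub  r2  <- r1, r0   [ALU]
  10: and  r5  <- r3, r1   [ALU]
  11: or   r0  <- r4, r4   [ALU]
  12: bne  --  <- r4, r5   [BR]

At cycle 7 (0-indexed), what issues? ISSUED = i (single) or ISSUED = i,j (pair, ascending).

0. st.MEM;add.ALU @i0/i1  | pair
1. add.ALU @i2  | RAW r3
2. blt.BR @i3  | no-port BR/BR
3. bne.BR @i4  | no-port BR/MUL
4. mulh.MUL;ld.MEM @i5/i6  | pair
5. ld.MEM @i7  | no-port MEM/MEM
6. ld.MEM;sub.ALU @i8/i9  | pair
7. and.ALU;or.ALU @i10/i11  | pair
8. bne.BR @i12  | tail

ISSUED = 10,11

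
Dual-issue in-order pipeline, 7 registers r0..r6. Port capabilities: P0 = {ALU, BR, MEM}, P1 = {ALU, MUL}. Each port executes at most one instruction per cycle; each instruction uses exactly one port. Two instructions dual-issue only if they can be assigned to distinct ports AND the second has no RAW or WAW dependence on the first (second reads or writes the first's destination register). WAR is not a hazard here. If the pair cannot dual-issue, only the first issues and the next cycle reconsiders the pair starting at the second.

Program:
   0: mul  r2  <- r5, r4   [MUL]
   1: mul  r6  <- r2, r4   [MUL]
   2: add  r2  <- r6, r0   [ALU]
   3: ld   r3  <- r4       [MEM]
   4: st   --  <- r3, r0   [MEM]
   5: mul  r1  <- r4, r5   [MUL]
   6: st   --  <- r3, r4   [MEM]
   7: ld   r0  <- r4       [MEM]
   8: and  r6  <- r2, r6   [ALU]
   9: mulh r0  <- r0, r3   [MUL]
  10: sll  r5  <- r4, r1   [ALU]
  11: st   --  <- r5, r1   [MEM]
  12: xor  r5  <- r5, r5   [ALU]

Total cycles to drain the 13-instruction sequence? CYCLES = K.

  cy0 -> i0 (mul.MUL) no-port MUL/MUL
  cy1 -> i1 (mul.MUL) RAW r6
  cy2 -> i2&i3 (add.ALU ld.MEM) dual
  cy3 -> i4&i5 (st.MEM mul.MUL) dual
  cy4 -> i6 (st.MEM) no-port MEM/MEM
  cy5 -> i7&i8 (ld.MEM and.ALU) dual
  cy6 -> i9&i10 (mulh.MUL sll.ALU) dual
  cy7 -> i11&i12 (st.MEM xor.ALU) dual

CYCLES = 8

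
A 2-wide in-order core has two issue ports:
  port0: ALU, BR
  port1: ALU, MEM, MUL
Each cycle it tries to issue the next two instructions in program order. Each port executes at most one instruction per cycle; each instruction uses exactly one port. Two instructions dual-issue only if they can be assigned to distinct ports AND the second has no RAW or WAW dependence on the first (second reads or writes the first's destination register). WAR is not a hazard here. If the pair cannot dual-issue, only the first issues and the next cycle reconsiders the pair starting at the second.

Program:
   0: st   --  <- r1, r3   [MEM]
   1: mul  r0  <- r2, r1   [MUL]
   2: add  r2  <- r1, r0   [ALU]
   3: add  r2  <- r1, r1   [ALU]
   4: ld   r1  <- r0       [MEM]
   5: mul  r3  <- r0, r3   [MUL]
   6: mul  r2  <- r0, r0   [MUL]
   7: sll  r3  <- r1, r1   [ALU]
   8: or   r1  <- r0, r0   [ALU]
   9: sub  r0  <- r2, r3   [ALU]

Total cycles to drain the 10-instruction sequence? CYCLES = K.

#0 head=0: st.MEM i0 no-port MEM/MUL
#1 head=1: mul.MUL i1 RAW r0
#2 head=2: add.ALU i2 WAW r2
#3 head=3: add.ALU+ld.MEM i3,i4 2-wide
#4 head=5: mul.MUL i5 no-port MUL/MUL
#5 head=6: mul.MUL+sll.ALU i6,i7 2-wide
#6 head=8: or.ALU+sub.ALU i8,i9 2-wide

CYCLES = 7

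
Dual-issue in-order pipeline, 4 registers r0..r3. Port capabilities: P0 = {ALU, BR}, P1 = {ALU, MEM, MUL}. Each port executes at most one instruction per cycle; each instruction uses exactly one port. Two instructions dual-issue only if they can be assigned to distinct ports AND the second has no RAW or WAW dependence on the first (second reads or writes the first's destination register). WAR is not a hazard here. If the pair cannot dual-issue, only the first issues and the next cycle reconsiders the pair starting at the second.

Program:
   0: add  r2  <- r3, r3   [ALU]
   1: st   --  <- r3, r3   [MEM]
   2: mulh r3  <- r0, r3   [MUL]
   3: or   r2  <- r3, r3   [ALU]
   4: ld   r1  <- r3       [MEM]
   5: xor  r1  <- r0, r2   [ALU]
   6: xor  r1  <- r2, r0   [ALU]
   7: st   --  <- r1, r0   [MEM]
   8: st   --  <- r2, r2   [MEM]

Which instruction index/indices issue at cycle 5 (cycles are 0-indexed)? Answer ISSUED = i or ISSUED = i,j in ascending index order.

ISSUED = 7

t=0 i0/i1:add+st ; pair
t=1 i2:mulh ; RAW r3
t=2 i3/i4:or+ld ; pair
t=3 i5:xor ; WAW r1
t=4 i6:xor ; RAW r1
t=5 i7:st ; no-port MEM/MEM
t=6 i8:st ; tail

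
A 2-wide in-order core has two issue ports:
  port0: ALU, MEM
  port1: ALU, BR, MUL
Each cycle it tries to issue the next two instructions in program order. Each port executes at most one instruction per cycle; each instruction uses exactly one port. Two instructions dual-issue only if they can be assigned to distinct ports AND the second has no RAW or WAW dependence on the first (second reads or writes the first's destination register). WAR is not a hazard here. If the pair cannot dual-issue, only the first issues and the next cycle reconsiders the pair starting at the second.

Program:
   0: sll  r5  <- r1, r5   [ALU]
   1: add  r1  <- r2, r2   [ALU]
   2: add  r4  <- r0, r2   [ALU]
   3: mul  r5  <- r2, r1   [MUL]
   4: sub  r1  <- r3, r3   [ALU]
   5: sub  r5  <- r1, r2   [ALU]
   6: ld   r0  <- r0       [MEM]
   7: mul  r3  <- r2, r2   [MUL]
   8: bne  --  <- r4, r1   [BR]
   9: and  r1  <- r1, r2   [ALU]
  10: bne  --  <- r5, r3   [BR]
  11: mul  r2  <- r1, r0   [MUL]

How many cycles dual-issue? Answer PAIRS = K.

#0 head=0: sll/add i0+i1 pair
#1 head=2: add/mul i2+i3 pair
#2 head=4: sub i4 RAW r1
#3 head=5: sub/ld i5+i6 pair
#4 head=7: mul i7 no-port MUL/BR
#5 head=8: bne/and i8+i9 pair
#6 head=10: bne i10 no-port BR/MUL
#7 head=11: mul i11 tail

PAIRS = 4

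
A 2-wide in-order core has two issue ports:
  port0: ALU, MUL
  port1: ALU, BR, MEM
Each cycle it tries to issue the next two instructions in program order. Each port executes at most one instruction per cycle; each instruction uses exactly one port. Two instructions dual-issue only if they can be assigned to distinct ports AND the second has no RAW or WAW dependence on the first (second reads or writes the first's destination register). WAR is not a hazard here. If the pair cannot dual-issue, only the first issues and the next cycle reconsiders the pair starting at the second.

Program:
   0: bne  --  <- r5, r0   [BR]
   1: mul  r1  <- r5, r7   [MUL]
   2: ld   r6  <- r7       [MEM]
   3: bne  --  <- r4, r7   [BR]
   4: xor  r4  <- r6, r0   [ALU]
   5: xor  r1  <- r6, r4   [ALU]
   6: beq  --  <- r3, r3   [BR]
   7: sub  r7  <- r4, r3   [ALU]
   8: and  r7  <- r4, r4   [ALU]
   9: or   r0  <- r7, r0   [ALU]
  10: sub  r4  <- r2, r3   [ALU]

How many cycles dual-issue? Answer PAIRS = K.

PAIRS = 4

0. bne mul @i0+i1  | 2-wide
1. ld @i2  | no-port MEM/BR
2. bne xor @i3+i4  | 2-wide
3. xor beq @i5+i6  | 2-wide
4. sub @i7  | WAW r7
5. and @i8  | RAW r7
6. or sub @i9+i10  | 2-wide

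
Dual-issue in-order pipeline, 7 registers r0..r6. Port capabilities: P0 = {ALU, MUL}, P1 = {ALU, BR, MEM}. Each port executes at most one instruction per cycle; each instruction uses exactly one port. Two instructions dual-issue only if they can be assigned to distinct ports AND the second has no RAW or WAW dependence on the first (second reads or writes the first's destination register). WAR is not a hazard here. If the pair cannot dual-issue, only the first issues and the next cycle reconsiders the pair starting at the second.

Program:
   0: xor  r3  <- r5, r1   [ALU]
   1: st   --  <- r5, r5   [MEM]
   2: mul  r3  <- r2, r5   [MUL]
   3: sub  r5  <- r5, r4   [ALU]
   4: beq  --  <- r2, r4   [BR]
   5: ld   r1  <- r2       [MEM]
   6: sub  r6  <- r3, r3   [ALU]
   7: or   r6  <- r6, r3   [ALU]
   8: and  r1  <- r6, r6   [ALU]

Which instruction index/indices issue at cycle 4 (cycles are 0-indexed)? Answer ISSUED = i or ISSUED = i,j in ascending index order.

ISSUED = 7

[0] i0,i1  xor;st  -- 2-wide
[1] i2,i3  mul;sub  -- 2-wide
[2] i4  beq  -- no-port BR/MEM
[3] i5,i6  ld;sub  -- 2-wide
[4] i7  or  -- RAW r6
[5] i8  and  -- tail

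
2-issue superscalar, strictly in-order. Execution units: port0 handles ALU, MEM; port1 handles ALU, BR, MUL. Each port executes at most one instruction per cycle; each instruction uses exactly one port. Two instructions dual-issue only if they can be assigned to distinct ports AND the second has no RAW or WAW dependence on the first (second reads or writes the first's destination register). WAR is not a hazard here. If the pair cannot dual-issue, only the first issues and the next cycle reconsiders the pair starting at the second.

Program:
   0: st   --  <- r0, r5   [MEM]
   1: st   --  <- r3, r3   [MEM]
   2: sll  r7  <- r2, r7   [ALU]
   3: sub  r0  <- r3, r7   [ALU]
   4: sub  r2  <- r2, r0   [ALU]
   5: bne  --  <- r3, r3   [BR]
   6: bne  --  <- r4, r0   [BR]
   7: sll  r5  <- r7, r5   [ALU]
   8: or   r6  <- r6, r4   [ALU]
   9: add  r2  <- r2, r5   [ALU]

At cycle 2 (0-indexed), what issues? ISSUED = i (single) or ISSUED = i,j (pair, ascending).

t=0 i0:st.MEM ; no-port MEM/MEM
t=1 i1&i2:st.MEM/sll.ALU ; dual
t=2 i3:sub.ALU ; RAW r0
t=3 i4&i5:sub.ALU/bne.BR ; dual
t=4 i6&i7:bne.BR/sll.ALU ; dual
t=5 i8&i9:or.ALU/add.ALU ; dual

ISSUED = 3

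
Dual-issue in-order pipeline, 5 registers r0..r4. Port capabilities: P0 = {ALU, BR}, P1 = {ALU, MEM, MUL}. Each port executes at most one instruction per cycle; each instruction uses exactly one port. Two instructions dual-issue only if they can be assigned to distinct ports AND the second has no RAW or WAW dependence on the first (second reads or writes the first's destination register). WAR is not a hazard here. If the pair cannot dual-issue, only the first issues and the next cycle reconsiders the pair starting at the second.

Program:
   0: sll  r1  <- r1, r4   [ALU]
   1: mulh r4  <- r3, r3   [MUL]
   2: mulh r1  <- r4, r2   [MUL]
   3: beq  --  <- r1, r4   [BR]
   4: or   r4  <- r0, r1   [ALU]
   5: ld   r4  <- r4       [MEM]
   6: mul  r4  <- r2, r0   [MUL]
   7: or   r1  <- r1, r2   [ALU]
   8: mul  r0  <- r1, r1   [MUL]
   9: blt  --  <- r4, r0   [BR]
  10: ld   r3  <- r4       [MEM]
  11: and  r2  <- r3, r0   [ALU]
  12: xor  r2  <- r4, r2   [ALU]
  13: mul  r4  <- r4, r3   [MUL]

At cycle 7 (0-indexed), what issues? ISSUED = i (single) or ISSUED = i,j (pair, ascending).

ISSUED = 11

  cy0 -> i0+i1 (sll.ALU;mulh.MUL) 2-wide
  cy1 -> i2 (mulh.MUL) RAW r1
  cy2 -> i3+i4 (beq.BR;or.ALU) 2-wide
  cy3 -> i5 (ld.MEM) no-port MEM/MUL
  cy4 -> i6+i7 (mul.MUL;or.ALU) 2-wide
  cy5 -> i8 (mul.MUL) RAW r0
  cy6 -> i9+i10 (blt.BR;ld.MEM) 2-wide
  cy7 -> i11 (and.ALU) RAW+WAW r2
  cy8 -> i12+i13 (xor.ALU;mul.MUL) 2-wide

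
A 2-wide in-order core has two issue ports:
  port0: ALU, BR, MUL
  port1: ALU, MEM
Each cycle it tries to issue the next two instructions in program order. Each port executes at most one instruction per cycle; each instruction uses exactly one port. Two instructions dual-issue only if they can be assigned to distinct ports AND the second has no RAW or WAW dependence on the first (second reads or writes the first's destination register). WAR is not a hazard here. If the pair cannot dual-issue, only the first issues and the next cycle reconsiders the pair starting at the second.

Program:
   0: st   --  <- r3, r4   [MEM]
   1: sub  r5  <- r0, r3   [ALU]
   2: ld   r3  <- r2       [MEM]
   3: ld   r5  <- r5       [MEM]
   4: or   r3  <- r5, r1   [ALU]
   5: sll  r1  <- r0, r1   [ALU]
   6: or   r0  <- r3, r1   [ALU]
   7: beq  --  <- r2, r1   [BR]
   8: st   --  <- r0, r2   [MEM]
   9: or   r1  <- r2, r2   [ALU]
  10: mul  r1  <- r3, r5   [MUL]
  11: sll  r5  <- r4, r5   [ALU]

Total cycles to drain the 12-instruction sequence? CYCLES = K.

  cy0 -> i0,i1 (st.MEM/sub.ALU) dual
  cy1 -> i2 (ld.MEM) no-port MEM/MEM
  cy2 -> i3 (ld.MEM) RAW r5
  cy3 -> i4,i5 (or.ALU/sll.ALU) dual
  cy4 -> i6,i7 (or.ALU/beq.BR) dual
  cy5 -> i8,i9 (st.MEM/or.ALU) dual
  cy6 -> i10,i11 (mul.MUL/sll.ALU) dual

CYCLES = 7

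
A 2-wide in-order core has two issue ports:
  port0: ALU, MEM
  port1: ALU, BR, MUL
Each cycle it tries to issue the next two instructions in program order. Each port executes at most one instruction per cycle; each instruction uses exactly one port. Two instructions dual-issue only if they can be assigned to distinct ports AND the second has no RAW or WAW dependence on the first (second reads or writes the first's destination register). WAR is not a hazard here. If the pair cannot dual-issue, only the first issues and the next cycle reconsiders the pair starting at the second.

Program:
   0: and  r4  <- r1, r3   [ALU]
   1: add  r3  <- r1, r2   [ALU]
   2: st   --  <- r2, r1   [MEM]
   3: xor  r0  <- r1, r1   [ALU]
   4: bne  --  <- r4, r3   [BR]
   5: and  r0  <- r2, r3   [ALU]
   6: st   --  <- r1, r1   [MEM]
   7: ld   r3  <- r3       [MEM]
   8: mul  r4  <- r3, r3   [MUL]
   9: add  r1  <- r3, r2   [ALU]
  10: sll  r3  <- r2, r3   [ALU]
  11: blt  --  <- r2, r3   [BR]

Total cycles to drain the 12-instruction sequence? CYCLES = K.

#0 head=0: and/add i0+i1 2-wide
#1 head=2: st/xor i2+i3 2-wide
#2 head=4: bne/and i4+i5 2-wide
#3 head=6: st i6 no-port MEM/MEM
#4 head=7: ld i7 RAW r3
#5 head=8: mul/add i8+i9 2-wide
#6 head=10: sll i10 RAW r3
#7 head=11: blt i11 tail

CYCLES = 8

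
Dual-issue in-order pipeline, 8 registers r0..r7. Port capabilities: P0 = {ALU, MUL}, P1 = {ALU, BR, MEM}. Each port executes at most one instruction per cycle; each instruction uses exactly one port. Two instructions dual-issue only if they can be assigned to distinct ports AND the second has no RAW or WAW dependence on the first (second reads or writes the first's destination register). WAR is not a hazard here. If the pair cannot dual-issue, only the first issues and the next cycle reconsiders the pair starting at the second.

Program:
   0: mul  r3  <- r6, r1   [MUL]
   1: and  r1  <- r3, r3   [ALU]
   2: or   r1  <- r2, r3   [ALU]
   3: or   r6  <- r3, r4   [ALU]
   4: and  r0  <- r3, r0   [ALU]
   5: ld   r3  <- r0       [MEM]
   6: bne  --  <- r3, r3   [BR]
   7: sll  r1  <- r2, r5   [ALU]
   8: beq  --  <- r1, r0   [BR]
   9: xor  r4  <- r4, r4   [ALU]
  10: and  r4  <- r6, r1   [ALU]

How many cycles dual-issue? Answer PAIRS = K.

PAIRS = 3

[0] i0  mul.MUL  -- RAW r3
[1] i1  and.ALU  -- WAW r1
[2] i2&i3  or.ALU;or.ALU  -- dual
[3] i4  and.ALU  -- RAW r0
[4] i5  ld.MEM  -- no-port MEM/BR
[5] i6&i7  bne.BR;sll.ALU  -- dual
[6] i8&i9  beq.BR;xor.ALU  -- dual
[7] i10  and.ALU  -- tail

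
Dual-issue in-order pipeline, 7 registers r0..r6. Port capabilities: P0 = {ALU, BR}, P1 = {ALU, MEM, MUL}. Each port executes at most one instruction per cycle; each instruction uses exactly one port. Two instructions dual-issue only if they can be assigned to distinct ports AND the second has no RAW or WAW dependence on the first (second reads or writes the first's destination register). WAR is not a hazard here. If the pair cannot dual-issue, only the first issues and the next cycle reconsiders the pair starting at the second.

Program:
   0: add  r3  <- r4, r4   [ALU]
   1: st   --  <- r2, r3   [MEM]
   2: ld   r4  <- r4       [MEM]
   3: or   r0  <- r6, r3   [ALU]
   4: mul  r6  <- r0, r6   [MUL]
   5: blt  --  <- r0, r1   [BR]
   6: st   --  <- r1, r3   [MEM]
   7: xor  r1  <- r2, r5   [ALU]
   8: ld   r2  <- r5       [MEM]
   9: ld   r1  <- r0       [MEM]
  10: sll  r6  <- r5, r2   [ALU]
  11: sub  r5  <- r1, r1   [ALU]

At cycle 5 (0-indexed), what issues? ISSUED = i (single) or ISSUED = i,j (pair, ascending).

ISSUED = 8

[0] i0  add.ALU  -- RAW r3
[1] i1  st.MEM  -- no-port MEM/MEM
[2] i2,i3  ld.MEM;or.ALU  -- 2-wide
[3] i4,i5  mul.MUL;blt.BR  -- 2-wide
[4] i6,i7  st.MEM;xor.ALU  -- 2-wide
[5] i8  ld.MEM  -- no-port MEM/MEM
[6] i9,i10  ld.MEM;sll.ALU  -- 2-wide
[7] i11  sub.ALU  -- tail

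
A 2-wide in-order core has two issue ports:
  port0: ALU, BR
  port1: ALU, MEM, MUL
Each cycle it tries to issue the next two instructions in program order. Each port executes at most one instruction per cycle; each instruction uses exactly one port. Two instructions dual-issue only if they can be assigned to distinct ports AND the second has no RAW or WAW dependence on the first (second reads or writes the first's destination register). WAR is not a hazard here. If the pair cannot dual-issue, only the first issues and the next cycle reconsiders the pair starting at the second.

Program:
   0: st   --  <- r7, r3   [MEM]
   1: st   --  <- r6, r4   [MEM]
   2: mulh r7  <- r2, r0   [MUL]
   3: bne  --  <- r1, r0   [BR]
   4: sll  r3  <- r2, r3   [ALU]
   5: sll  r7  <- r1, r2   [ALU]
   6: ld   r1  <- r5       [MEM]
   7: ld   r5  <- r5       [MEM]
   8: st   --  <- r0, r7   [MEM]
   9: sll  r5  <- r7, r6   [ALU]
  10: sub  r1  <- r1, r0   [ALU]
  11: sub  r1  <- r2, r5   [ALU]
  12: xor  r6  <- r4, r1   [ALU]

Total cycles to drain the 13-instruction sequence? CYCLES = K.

  cy0 -> i0 (st) no-port MEM/MEM
  cy1 -> i1 (st) no-port MEM/MUL
  cy2 -> i2&i3 (mulh bne) dual
  cy3 -> i4&i5 (sll sll) dual
  cy4 -> i6 (ld) no-port MEM/MEM
  cy5 -> i7 (ld) no-port MEM/MEM
  cy6 -> i8&i9 (st sll) dual
  cy7 -> i10 (sub) WAW r1
  cy8 -> i11 (sub) RAW r1
  cy9 -> i12 (xor) tail

CYCLES = 10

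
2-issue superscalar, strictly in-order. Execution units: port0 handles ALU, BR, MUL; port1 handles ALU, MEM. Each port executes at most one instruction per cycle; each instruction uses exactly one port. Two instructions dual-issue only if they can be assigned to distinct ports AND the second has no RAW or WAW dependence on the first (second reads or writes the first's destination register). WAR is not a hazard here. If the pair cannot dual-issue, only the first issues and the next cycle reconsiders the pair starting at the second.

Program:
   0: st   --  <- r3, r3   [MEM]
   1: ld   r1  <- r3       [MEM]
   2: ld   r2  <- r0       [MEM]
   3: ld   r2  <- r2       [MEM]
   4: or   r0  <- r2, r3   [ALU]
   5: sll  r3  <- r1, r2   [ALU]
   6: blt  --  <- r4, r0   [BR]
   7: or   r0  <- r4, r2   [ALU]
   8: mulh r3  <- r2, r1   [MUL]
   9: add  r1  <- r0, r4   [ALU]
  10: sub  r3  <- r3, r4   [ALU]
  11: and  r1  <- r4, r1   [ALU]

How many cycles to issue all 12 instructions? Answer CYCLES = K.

t=0 i0:st ; no-port MEM/MEM
t=1 i1:ld ; no-port MEM/MEM
t=2 i2:ld ; no-port MEM/MEM
t=3 i3:ld ; RAW r2
t=4 i4/i5:or+sll ; pair
t=5 i6/i7:blt+or ; pair
t=6 i8/i9:mulh+add ; pair
t=7 i10/i11:sub+and ; pair

CYCLES = 8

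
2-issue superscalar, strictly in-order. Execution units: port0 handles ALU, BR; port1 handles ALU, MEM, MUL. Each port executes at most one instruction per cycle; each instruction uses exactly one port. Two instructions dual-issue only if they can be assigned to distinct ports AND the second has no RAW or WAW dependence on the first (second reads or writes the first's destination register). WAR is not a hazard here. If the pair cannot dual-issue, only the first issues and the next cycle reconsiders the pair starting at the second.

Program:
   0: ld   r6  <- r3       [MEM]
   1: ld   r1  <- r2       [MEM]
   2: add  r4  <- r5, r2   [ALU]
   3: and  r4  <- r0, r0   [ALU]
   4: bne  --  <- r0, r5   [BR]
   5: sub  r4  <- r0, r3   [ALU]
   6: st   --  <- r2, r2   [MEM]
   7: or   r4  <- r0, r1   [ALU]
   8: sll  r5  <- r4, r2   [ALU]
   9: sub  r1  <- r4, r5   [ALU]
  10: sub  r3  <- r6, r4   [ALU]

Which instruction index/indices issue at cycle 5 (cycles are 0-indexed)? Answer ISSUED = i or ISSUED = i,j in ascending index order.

ISSUED = 8

  cy0 -> i0 (ld) no-port MEM/MEM
  cy1 -> i1&i2 (ld+add) dual
  cy2 -> i3&i4 (and+bne) dual
  cy3 -> i5&i6 (sub+st) dual
  cy4 -> i7 (or) RAW r4
  cy5 -> i8 (sll) RAW r5
  cy6 -> i9&i10 (sub+sub) dual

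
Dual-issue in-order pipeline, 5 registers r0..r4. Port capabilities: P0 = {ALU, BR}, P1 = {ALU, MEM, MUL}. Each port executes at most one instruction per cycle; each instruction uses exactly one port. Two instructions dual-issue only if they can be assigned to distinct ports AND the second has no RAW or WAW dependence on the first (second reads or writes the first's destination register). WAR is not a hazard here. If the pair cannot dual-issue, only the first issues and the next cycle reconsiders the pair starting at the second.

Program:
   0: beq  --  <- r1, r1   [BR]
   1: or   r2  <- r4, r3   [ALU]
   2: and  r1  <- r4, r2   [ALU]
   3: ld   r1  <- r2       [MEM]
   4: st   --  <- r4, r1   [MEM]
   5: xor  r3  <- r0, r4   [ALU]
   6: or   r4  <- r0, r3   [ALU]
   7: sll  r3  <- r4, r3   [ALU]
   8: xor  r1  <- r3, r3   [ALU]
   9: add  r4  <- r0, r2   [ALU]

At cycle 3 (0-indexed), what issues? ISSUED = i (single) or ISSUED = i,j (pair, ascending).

ISSUED = 4,5

#0 head=0: beq.BR or.ALU i0&i1 2-wide
#1 head=2: and.ALU i2 WAW r1
#2 head=3: ld.MEM i3 no-port MEM/MEM
#3 head=4: st.MEM xor.ALU i4&i5 2-wide
#4 head=6: or.ALU i6 RAW r4
#5 head=7: sll.ALU i7 RAW r3
#6 head=8: xor.ALU add.ALU i8&i9 2-wide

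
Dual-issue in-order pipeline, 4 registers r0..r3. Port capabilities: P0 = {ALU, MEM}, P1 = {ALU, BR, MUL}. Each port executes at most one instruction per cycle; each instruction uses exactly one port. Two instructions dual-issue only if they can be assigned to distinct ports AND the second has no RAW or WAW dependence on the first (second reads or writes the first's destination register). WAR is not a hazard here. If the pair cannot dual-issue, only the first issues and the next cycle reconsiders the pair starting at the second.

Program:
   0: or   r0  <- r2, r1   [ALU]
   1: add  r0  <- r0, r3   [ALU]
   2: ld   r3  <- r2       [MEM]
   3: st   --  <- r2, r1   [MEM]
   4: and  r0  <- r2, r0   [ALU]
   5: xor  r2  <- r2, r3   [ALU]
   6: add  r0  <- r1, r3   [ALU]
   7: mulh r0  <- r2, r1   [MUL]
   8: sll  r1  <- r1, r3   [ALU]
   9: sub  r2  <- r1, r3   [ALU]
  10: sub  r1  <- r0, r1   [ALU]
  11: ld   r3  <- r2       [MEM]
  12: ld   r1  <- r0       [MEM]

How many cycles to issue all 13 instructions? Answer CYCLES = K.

0. or @i0  | RAW+WAW r0
1. add ld @i1&i2  | pair
2. st and @i3&i4  | pair
3. xor add @i5&i6  | pair
4. mulh sll @i7&i8  | pair
5. sub sub @i9&i10  | pair
6. ld @i11  | no-port MEM/MEM
7. ld @i12  | tail

CYCLES = 8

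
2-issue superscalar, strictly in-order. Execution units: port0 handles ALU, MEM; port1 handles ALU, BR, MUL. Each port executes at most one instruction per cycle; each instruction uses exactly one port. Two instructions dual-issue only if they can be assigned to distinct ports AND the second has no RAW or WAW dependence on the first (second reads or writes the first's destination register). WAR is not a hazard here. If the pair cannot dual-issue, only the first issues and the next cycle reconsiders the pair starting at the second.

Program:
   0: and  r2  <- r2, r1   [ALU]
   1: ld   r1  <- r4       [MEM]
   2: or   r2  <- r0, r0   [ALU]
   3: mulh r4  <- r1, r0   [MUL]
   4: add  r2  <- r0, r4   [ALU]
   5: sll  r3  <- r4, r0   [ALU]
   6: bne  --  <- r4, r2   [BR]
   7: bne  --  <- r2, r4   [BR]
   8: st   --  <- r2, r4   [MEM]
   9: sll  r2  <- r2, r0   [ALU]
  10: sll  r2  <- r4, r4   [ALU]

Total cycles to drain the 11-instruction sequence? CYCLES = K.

CYCLES = 7

#0 head=0: and ld i0&i1 dual
#1 head=2: or mulh i2&i3 dual
#2 head=4: add sll i4&i5 dual
#3 head=6: bne i6 no-port BR/BR
#4 head=7: bne st i7&i8 dual
#5 head=9: sll i9 WAW r2
#6 head=10: sll i10 tail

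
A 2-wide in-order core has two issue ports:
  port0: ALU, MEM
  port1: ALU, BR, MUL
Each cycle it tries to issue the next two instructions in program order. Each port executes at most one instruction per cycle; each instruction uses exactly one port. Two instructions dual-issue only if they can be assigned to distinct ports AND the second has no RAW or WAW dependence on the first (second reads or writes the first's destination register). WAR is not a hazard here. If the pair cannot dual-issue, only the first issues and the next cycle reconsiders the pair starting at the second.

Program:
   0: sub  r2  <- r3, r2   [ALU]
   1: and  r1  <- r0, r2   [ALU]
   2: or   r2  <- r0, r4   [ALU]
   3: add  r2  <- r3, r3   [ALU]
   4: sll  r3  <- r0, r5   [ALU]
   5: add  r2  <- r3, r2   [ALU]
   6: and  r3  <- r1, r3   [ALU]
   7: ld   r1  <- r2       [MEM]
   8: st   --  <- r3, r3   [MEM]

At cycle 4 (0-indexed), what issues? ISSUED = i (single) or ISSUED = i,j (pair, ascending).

ISSUED = 7

c0: i0 sub.ALU  RAW r2
c1: i1&i2 and.ALU+or.ALU  dual
c2: i3&i4 add.ALU+sll.ALU  dual
c3: i5&i6 add.ALU+and.ALU  dual
c4: i7 ld.MEM  no-port MEM/MEM
c5: i8 st.MEM  tail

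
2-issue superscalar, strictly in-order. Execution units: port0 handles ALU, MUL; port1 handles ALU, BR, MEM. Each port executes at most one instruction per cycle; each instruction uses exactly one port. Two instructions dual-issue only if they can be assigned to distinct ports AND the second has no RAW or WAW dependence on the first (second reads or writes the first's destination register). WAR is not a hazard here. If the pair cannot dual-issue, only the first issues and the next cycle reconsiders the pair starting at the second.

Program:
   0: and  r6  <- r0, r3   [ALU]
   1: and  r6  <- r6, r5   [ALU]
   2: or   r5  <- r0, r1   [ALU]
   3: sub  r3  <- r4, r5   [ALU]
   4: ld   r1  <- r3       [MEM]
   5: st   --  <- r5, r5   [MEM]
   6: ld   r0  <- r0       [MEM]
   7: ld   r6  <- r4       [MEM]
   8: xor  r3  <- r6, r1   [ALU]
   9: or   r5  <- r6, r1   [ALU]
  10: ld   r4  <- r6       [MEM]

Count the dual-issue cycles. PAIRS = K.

PAIRS = 2

t=0 i0:and.ALU ; RAW+WAW r6
t=1 i1&i2:and.ALU;or.ALU ; pair
t=2 i3:sub.ALU ; RAW r3
t=3 i4:ld.MEM ; no-port MEM/MEM
t=4 i5:st.MEM ; no-port MEM/MEM
t=5 i6:ld.MEM ; no-port MEM/MEM
t=6 i7:ld.MEM ; RAW r6
t=7 i8&i9:xor.ALU;or.ALU ; pair
t=8 i10:ld.MEM ; tail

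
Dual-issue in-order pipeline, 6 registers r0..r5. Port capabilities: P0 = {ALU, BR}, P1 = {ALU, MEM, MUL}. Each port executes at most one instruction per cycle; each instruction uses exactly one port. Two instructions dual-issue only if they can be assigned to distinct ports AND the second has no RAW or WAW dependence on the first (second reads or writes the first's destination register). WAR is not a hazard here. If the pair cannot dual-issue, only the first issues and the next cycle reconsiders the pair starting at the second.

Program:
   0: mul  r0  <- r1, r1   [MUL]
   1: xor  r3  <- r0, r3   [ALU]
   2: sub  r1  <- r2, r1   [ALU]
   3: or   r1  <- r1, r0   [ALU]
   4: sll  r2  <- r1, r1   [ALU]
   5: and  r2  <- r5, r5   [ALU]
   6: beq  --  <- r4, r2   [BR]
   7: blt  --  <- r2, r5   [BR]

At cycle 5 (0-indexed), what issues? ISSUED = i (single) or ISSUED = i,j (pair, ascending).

ISSUED = 6

  cy0 -> i0 (mul) RAW r0
  cy1 -> i1&i2 (xor;sub) dual
  cy2 -> i3 (or) RAW r1
  cy3 -> i4 (sll) WAW r2
  cy4 -> i5 (and) RAW r2
  cy5 -> i6 (beq) no-port BR/BR
  cy6 -> i7 (blt) tail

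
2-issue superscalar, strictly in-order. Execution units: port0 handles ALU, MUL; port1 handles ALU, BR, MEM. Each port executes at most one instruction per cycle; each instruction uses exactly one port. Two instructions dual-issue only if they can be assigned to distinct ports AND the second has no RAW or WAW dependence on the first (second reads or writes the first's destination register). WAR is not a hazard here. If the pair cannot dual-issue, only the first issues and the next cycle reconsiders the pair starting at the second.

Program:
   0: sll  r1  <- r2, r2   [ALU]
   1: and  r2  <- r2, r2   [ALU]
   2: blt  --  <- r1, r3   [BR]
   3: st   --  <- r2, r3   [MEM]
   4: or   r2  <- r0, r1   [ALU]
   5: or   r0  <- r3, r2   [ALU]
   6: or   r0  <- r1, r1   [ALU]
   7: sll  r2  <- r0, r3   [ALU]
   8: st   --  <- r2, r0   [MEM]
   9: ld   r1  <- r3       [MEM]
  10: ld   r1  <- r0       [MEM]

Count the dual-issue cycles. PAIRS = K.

PAIRS = 2

[0] i0/i1  sll.ALU and.ALU  -- dual
[1] i2  blt.BR  -- no-port BR/MEM
[2] i3/i4  st.MEM or.ALU  -- dual
[3] i5  or.ALU  -- WAW r0
[4] i6  or.ALU  -- RAW r0
[5] i7  sll.ALU  -- RAW r2
[6] i8  st.MEM  -- no-port MEM/MEM
[7] i9  ld.MEM  -- no-port MEM/MEM
[8] i10  ld.MEM  -- tail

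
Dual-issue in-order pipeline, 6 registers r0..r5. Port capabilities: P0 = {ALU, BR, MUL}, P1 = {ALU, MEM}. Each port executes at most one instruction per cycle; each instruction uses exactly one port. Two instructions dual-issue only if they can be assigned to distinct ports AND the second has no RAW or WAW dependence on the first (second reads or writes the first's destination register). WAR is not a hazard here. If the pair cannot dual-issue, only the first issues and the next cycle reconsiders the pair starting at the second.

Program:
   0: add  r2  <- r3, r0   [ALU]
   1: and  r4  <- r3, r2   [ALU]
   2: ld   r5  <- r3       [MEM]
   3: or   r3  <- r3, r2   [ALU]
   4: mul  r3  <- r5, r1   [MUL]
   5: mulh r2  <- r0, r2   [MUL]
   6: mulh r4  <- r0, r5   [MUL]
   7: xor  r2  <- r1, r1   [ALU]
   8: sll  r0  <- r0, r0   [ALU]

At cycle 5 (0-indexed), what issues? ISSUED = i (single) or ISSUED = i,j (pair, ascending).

ISSUED = 6,7

[0] i0  add.ALU  -- RAW r2
[1] i1/i2  and.ALU;ld.MEM  -- 2-wide
[2] i3  or.ALU  -- WAW r3
[3] i4  mul.MUL  -- no-port MUL/MUL
[4] i5  mulh.MUL  -- no-port MUL/MUL
[5] i6/i7  mulh.MUL;xor.ALU  -- 2-wide
[6] i8  sll.ALU  -- tail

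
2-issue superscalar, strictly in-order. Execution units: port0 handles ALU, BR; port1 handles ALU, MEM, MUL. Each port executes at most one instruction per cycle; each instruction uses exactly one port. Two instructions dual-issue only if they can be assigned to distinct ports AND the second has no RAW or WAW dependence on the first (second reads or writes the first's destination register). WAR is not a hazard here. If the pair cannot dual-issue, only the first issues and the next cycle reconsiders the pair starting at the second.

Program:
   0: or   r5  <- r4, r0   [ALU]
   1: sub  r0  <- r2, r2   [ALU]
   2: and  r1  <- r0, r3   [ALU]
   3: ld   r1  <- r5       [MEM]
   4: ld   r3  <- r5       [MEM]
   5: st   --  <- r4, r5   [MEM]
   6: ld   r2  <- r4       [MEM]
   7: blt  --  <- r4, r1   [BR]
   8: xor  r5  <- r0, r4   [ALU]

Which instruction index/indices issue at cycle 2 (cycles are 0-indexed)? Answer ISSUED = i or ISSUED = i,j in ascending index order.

ISSUED = 3

  cy0 -> i0+i1 (or.ALU/sub.ALU) pair
  cy1 -> i2 (and.ALU) WAW r1
  cy2 -> i3 (ld.MEM) no-port MEM/MEM
  cy3 -> i4 (ld.MEM) no-port MEM/MEM
  cy4 -> i5 (st.MEM) no-port MEM/MEM
  cy5 -> i6+i7 (ld.MEM/blt.BR) pair
  cy6 -> i8 (xor.ALU) tail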